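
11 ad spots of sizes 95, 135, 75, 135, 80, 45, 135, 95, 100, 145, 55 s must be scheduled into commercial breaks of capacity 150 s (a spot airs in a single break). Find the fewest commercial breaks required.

Total = 145 + 135 + 135 + 135 + 100 + 95 + 95 + 80 + 75 + 55 + 45 = 1095 s.
Lower bound: ⌈1095/150⌉ = 8 commercial breaks.
A packing using 9 commercial breaks:
  break 1: 145 = 145
  break 2: 135 = 135
  break 3: 135 = 135
  break 4: 135 = 135
  break 5: 100 + 45 = 145
  break 6: 95 + 55 = 150
  break 7: 95 = 95
  break 8: 80 = 80
  break 9: 75 = 75
No arrangement into 8 commercial breaks stays within capacity, so 9 is optimal.

9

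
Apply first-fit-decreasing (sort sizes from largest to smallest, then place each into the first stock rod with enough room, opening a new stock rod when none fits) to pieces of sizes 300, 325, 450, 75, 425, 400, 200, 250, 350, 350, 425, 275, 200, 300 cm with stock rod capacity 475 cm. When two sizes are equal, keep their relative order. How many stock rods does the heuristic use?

11

Sorted descending: 450, 425, 425, 400, 350, 350, 325, 300, 300, 275, 250, 200, 200, 75.
  450 → stock rod 1 (new)  [load 450/475]
  425 → stock rod 2 (new)  [load 425/475]
  425 → stock rod 3 (new)  [load 425/475]
  400 → stock rod 4 (new)  [load 400/475]
  350 → stock rod 5 (new)  [load 350/475]
  350 → stock rod 6 (new)  [load 350/475]
  325 → stock rod 7 (new)  [load 325/475]
  300 → stock rod 8 (new)  [load 300/475]
  300 → stock rod 9 (new)  [load 300/475]
  275 → stock rod 10 (new)  [load 275/475]
  250 → stock rod 11 (new)  [load 250/475]
  200 → stock rod 10  [load 475/475]
  200 → stock rod 11  [load 450/475]
  75 → stock rod 4  [load 475/475]
11 stock rods opened.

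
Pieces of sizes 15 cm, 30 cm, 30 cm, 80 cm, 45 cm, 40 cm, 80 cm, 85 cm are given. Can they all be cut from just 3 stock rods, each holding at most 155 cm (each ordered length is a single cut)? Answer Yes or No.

A valid assignment using 3 stock rods:
  stock rod 1: 85 + 45 + 15 = 145
  stock rod 2: 80 + 40 + 30 = 150
  stock rod 3: 80 + 30 = 110
Every load is within 155 cm, so 3 stock rods suffice.

Yes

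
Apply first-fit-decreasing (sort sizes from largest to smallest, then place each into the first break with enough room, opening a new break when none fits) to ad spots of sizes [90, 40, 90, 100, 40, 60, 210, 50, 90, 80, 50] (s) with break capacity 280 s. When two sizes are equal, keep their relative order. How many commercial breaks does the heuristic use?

4

Sorted descending: 210, 100, 90, 90, 90, 80, 60, 50, 50, 40, 40.
  210 → break 1 (new)  [load 210/280]
  100 → break 2 (new)  [load 100/280]
  90 → break 2  [load 190/280]
  90 → break 2  [load 280/280]
  90 → break 3 (new)  [load 90/280]
  80 → break 3  [load 170/280]
  60 → break 1  [load 270/280]
  50 → break 3  [load 220/280]
  50 → break 3  [load 270/280]
  40 → break 4 (new)  [load 40/280]
  40 → break 4  [load 80/280]
4 commercial breaks opened.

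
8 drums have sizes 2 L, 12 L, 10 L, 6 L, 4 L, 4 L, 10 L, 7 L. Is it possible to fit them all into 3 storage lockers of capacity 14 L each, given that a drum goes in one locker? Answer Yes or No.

No

Total = 55 L; ⌈55/14⌉ = 4.
At least 4 storage lockers are required, but only 3 are allowed.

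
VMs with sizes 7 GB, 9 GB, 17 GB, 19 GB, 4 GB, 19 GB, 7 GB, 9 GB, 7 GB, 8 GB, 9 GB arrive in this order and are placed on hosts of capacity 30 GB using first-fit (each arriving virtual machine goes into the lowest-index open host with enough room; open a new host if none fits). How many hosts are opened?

  7 → host 1 (new)  [load 7/30]
  9 → host 1  [load 16/30]
  17 → host 2 (new)  [load 17/30]
  19 → host 3 (new)  [load 19/30]
  4 → host 1  [load 20/30]
  19 → host 4 (new)  [load 19/30]
  7 → host 1  [load 27/30]
  9 → host 2  [load 26/30]
  7 → host 3  [load 26/30]
  8 → host 4  [load 27/30]
  9 → host 5 (new)  [load 9/30]
5 hosts opened.

5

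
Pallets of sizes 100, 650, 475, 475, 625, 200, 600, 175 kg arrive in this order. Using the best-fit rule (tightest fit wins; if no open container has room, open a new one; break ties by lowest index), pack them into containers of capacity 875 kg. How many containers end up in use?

  100 → container 1 (new)  [load 100/875]
  650 → container 1  [load 750/875]
  475 → container 2 (new)  [load 475/875]
  475 → container 3 (new)  [load 475/875]
  625 → container 4 (new)  [load 625/875]
  200 → container 4  [load 825/875]
  600 → container 5 (new)  [load 600/875]
  175 → container 5  [load 775/875]
5 containers opened.

5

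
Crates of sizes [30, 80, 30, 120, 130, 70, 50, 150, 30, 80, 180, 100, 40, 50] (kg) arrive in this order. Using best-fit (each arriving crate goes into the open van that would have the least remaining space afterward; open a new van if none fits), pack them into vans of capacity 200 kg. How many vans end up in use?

  30 → van 1 (new)  [load 30/200]
  80 → van 1  [load 110/200]
  30 → van 1  [load 140/200]
  120 → van 2 (new)  [load 120/200]
  130 → van 3 (new)  [load 130/200]
  70 → van 3  [load 200/200]
  50 → van 1  [load 190/200]
  150 → van 4 (new)  [load 150/200]
  30 → van 4  [load 180/200]
  80 → van 2  [load 200/200]
  180 → van 5 (new)  [load 180/200]
  100 → van 6 (new)  [load 100/200]
  40 → van 6  [load 140/200]
  50 → van 6  [load 190/200]
6 vans opened.

6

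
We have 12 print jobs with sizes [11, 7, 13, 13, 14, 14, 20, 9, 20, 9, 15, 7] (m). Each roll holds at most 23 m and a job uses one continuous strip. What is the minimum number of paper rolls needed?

8

Total = 20 + 20 + 15 + 14 + 14 + 13 + 13 + 11 + 9 + 9 + 7 + 7 = 152 m.
Lower bound: ⌈152/23⌉ = 7 paper rolls.
A packing using 8 paper rolls:
  roll 1: 20 = 20
  roll 2: 20 = 20
  roll 3: 15 + 7 = 22
  roll 4: 14 + 9 = 23
  roll 5: 14 + 9 = 23
  roll 6: 13 + 7 = 20
  roll 7: 13 = 13
  roll 8: 11 = 11
No arrangement into 7 paper rolls stays within capacity, so 8 is optimal.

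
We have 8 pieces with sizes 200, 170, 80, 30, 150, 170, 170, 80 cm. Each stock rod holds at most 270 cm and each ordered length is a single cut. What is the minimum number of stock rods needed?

5

Total = 200 + 170 + 170 + 170 + 150 + 80 + 80 + 30 = 1050 cm.
Lower bound: ⌈1050/270⌉ = 4 stock rods.
Also, 5 pieces each exceed 135 cm, and no two of those can share a stock rod, so at least 5 stock rods are needed.
A packing using 5 stock rods:
  stock rod 1: 200 + 30 = 230
  stock rod 2: 170 + 80 = 250
  stock rod 3: 170 + 80 = 250
  stock rod 4: 170 = 170
  stock rod 5: 150 = 150
This matches the lower bound, so 5 is optimal.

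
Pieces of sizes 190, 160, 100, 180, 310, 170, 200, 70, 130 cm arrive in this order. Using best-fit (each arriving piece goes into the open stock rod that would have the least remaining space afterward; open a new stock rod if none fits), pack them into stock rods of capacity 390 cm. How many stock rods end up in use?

5

  190 → stock rod 1 (new)  [load 190/390]
  160 → stock rod 1  [load 350/390]
  100 → stock rod 2 (new)  [load 100/390]
  180 → stock rod 2  [load 280/390]
  310 → stock rod 3 (new)  [load 310/390]
  170 → stock rod 4 (new)  [load 170/390]
  200 → stock rod 4  [load 370/390]
  70 → stock rod 3  [load 380/390]
  130 → stock rod 5 (new)  [load 130/390]
5 stock rods opened.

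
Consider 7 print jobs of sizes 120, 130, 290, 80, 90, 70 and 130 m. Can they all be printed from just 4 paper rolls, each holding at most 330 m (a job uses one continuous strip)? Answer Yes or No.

Yes

A valid assignment using 3 paper rolls:
  roll 1: 290 = 290
  roll 2: 130 + 130 + 70 = 330
  roll 3: 120 + 90 + 80 = 290
That uses only 3 ≤ 4, so 4 paper rolls are enough.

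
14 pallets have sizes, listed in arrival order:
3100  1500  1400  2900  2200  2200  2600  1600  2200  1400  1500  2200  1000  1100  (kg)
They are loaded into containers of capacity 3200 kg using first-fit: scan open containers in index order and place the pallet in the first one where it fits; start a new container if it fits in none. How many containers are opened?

10

  3100 → container 1 (new)  [load 3100/3200]
  1500 → container 2 (new)  [load 1500/3200]
  1400 → container 2  [load 2900/3200]
  2900 → container 3 (new)  [load 2900/3200]
  2200 → container 4 (new)  [load 2200/3200]
  2200 → container 5 (new)  [load 2200/3200]
  2600 → container 6 (new)  [load 2600/3200]
  1600 → container 7 (new)  [load 1600/3200]
  2200 → container 8 (new)  [load 2200/3200]
  1400 → container 7  [load 3000/3200]
  1500 → container 9 (new)  [load 1500/3200]
  2200 → container 10 (new)  [load 2200/3200]
  1000 → container 4  [load 3200/3200]
  1100 → container 9  [load 2600/3200]
10 containers opened.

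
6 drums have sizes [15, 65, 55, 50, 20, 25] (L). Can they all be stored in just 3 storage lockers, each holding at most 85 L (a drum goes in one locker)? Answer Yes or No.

Yes

A valid assignment using 3 storage lockers:
  locker 1: 65 + 20 = 85
  locker 2: 55 + 25 = 80
  locker 3: 50 + 15 = 65
Every load is within 85 L, so 3 storage lockers suffice.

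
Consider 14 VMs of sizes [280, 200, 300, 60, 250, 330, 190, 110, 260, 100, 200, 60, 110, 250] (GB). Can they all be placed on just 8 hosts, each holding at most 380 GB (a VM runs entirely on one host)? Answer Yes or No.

Total = 2700 GB; ⌈2700/380⌉ = 8.
The bound of 8 does not rule out 8, but exhaustive search shows no assignment into 8 hosts of capacity 380 GB exists — the minimum is 9.

No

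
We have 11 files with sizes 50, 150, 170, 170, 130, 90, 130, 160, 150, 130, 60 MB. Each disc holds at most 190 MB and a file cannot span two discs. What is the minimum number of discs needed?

Total = 170 + 170 + 160 + 150 + 150 + 130 + 130 + 130 + 90 + 60 + 50 = 1390 MB.
Lower bound: ⌈1390/190⌉ = 8 discs.
A packing using 9 discs:
  disc 1: 170 = 170
  disc 2: 170 = 170
  disc 3: 160 = 160
  disc 4: 150 = 150
  disc 5: 150 = 150
  disc 6: 130 + 60 = 190
  disc 7: 130 + 50 = 180
  disc 8: 130 = 130
  disc 9: 90 = 90
No arrangement into 8 discs stays within capacity, so 9 is optimal.

9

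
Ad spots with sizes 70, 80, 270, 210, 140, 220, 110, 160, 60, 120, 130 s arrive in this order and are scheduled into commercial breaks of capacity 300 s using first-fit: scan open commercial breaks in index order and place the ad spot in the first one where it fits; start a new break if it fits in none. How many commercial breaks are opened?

6

  70 → break 1 (new)  [load 70/300]
  80 → break 1  [load 150/300]
  270 → break 2 (new)  [load 270/300]
  210 → break 3 (new)  [load 210/300]
  140 → break 1  [load 290/300]
  220 → break 4 (new)  [load 220/300]
  110 → break 5 (new)  [load 110/300]
  160 → break 5  [load 270/300]
  60 → break 3  [load 270/300]
  120 → break 6 (new)  [load 120/300]
  130 → break 6  [load 250/300]
6 commercial breaks opened.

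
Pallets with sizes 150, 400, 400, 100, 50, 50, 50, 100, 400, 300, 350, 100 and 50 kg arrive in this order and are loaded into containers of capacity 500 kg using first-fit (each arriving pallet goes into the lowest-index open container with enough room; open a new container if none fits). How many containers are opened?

6

  150 → container 1 (new)  [load 150/500]
  400 → container 2 (new)  [load 400/500]
  400 → container 3 (new)  [load 400/500]
  100 → container 1  [load 250/500]
  50 → container 1  [load 300/500]
  50 → container 1  [load 350/500]
  50 → container 1  [load 400/500]
  100 → container 1  [load 500/500]
  400 → container 4 (new)  [load 400/500]
  300 → container 5 (new)  [load 300/500]
  350 → container 6 (new)  [load 350/500]
  100 → container 2  [load 500/500]
  50 → container 3  [load 450/500]
6 containers opened.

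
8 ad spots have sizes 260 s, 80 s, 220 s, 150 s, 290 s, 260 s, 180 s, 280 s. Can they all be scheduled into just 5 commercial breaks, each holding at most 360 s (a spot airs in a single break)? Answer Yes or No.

No

Total = 1720 s; ⌈1720/360⌉ = 5.
The bound of 5 does not rule out 5, but exhaustive search shows no assignment into 5 commercial breaks of capacity 360 s exists — the minimum is 6.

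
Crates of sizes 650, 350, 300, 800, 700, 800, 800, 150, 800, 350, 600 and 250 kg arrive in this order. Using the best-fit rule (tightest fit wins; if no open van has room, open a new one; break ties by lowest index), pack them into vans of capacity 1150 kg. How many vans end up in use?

7

  650 → van 1 (new)  [load 650/1150]
  350 → van 1  [load 1000/1150]
  300 → van 2 (new)  [load 300/1150]
  800 → van 2  [load 1100/1150]
  700 → van 3 (new)  [load 700/1150]
  800 → van 4 (new)  [load 800/1150]
  800 → van 5 (new)  [load 800/1150]
  150 → van 1  [load 1150/1150]
  800 → van 6 (new)  [load 800/1150]
  350 → van 4  [load 1150/1150]
  600 → van 7 (new)  [load 600/1150]
  250 → van 5  [load 1050/1150]
7 vans opened.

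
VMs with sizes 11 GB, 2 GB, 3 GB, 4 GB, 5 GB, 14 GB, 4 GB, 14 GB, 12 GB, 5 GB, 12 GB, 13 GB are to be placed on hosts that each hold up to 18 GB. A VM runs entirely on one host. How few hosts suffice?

Total = 14 + 14 + 13 + 12 + 12 + 11 + 5 + 5 + 4 + 4 + 3 + 2 = 99 GB.
Lower bound: ⌈99/18⌉ = 6 hosts.
A packing using 6 hosts:
  host 1: 14 + 4 = 18
  host 2: 14 + 4 = 18
  host 3: 13 + 5 = 18
  host 4: 12 + 5 = 17
  host 5: 12 + 3 + 2 = 17
  host 6: 11 = 11
This matches the lower bound, so 6 is optimal.

6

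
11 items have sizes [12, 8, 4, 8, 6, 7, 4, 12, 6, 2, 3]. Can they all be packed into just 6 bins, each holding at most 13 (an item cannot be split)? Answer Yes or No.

Yes

A valid assignment using 6 bins:
  bin 1: 12 = 12
  bin 2: 12 = 12
  bin 3: 8 + 4 = 12
  bin 4: 8 + 4 = 12
  bin 5: 7 + 6 = 13
  bin 6: 6 + 3 + 2 = 11
Every load is within 13, so 6 bins suffice.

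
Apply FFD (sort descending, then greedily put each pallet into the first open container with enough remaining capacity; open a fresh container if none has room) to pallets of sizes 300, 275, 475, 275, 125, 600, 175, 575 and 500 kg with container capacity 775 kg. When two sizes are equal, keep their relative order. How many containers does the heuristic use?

Sorted descending: 600, 575, 500, 475, 300, 275, 275, 175, 125.
  600 → container 1 (new)  [load 600/775]
  575 → container 2 (new)  [load 575/775]
  500 → container 3 (new)  [load 500/775]
  475 → container 4 (new)  [load 475/775]
  300 → container 4  [load 775/775]
  275 → container 3  [load 775/775]
  275 → container 5 (new)  [load 275/775]
  175 → container 1  [load 775/775]
  125 → container 2  [load 700/775]
5 containers opened.

5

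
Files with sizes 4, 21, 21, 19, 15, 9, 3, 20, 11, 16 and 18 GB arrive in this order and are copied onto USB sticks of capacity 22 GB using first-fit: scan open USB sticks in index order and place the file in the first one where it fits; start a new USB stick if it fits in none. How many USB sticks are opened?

8

  4 → USB stick 1 (new)  [load 4/22]
  21 → USB stick 2 (new)  [load 21/22]
  21 → USB stick 3 (new)  [load 21/22]
  19 → USB stick 4 (new)  [load 19/22]
  15 → USB stick 1  [load 19/22]
  9 → USB stick 5 (new)  [load 9/22]
  3 → USB stick 1  [load 22/22]
  20 → USB stick 6 (new)  [load 20/22]
  11 → USB stick 5  [load 20/22]
  16 → USB stick 7 (new)  [load 16/22]
  18 → USB stick 8 (new)  [load 18/22]
8 USB sticks opened.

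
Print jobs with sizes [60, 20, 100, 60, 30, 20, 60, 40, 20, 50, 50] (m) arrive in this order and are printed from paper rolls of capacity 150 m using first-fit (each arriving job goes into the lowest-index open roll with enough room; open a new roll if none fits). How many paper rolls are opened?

4

  60 → roll 1 (new)  [load 60/150]
  20 → roll 1  [load 80/150]
  100 → roll 2 (new)  [load 100/150]
  60 → roll 1  [load 140/150]
  30 → roll 2  [load 130/150]
  20 → roll 2  [load 150/150]
  60 → roll 3 (new)  [load 60/150]
  40 → roll 3  [load 100/150]
  20 → roll 3  [load 120/150]
  50 → roll 4 (new)  [load 50/150]
  50 → roll 4  [load 100/150]
4 paper rolls opened.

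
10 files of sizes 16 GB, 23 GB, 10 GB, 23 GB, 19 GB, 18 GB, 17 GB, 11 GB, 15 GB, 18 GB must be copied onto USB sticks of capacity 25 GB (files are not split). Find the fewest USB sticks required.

9

Total = 23 + 23 + 19 + 18 + 18 + 17 + 16 + 15 + 11 + 10 = 170 GB.
Lower bound: ⌈170/25⌉ = 7 USB sticks.
Also, 8 files each exceed 25/2 GB, and no two of those can share a USB stick, so at least 8 USB sticks are needed.
A packing using 9 USB sticks:
  USB stick 1: 23 = 23
  USB stick 2: 23 = 23
  USB stick 3: 19 = 19
  USB stick 4: 18 = 18
  USB stick 5: 18 = 18
  USB stick 6: 17 = 17
  USB stick 7: 16 = 16
  USB stick 8: 15 + 10 = 25
  USB stick 9: 11 = 11
No arrangement into 8 USB sticks stays within capacity, so 9 is optimal.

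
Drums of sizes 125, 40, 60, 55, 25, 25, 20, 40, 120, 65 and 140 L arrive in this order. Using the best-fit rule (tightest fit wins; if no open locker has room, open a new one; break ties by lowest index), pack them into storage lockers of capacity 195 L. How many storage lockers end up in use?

5

  125 → locker 1 (new)  [load 125/195]
  40 → locker 1  [load 165/195]
  60 → locker 2 (new)  [load 60/195]
  55 → locker 2  [load 115/195]
  25 → locker 1  [load 190/195]
  25 → locker 2  [load 140/195]
  20 → locker 2  [load 160/195]
  40 → locker 3 (new)  [load 40/195]
  120 → locker 3  [load 160/195]
  65 → locker 4 (new)  [load 65/195]
  140 → locker 5 (new)  [load 140/195]
5 storage lockers opened.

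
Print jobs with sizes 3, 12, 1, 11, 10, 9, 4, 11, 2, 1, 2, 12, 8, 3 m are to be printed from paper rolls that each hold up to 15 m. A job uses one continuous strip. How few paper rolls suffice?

Total = 12 + 12 + 11 + 11 + 10 + 9 + 8 + 4 + 3 + 3 + 2 + 2 + 1 + 1 = 89 m.
Lower bound: ⌈89/15⌉ = 6 paper rolls.
Also, 7 print jobs each exceed 15/2 m, and no two of those can share a roll, so at least 7 paper rolls are needed.
A packing using 7 paper rolls:
  roll 1: 12 + 3 = 15
  roll 2: 12 + 3 = 15
  roll 3: 11 + 4 = 15
  roll 4: 11 + 2 + 2 = 15
  roll 5: 10 + 1 + 1 = 12
  roll 6: 9 = 9
  roll 7: 8 = 8
This matches the lower bound, so 7 is optimal.

7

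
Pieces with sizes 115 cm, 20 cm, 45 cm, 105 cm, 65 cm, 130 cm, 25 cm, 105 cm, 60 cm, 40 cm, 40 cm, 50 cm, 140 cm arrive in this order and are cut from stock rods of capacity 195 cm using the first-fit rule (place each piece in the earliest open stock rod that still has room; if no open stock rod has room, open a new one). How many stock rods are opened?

  115 → stock rod 1 (new)  [load 115/195]
  20 → stock rod 1  [load 135/195]
  45 → stock rod 1  [load 180/195]
  105 → stock rod 2 (new)  [load 105/195]
  65 → stock rod 2  [load 170/195]
  130 → stock rod 3 (new)  [load 130/195]
  25 → stock rod 2  [load 195/195]
  105 → stock rod 4 (new)  [load 105/195]
  60 → stock rod 3  [load 190/195]
  40 → stock rod 4  [load 145/195]
  40 → stock rod 4  [load 185/195]
  50 → stock rod 5 (new)  [load 50/195]
  140 → stock rod 5  [load 190/195]
5 stock rods opened.

5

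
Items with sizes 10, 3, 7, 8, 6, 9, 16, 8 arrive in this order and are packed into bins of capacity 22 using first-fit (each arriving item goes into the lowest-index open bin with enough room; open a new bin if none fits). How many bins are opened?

  10 → bin 1 (new)  [load 10/22]
  3 → bin 1  [load 13/22]
  7 → bin 1  [load 20/22]
  8 → bin 2 (new)  [load 8/22]
  6 → bin 2  [load 14/22]
  9 → bin 3 (new)  [load 9/22]
  16 → bin 4 (new)  [load 16/22]
  8 → bin 2  [load 22/22]
4 bins opened.

4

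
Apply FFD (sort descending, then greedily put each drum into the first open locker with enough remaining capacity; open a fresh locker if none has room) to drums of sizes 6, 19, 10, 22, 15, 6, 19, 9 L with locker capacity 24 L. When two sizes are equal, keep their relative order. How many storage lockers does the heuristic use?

5

Sorted descending: 22, 19, 19, 15, 10, 9, 6, 6.
  22 → locker 1 (new)  [load 22/24]
  19 → locker 2 (new)  [load 19/24]
  19 → locker 3 (new)  [load 19/24]
  15 → locker 4 (new)  [load 15/24]
  10 → locker 5 (new)  [load 10/24]
  9 → locker 4  [load 24/24]
  6 → locker 5  [load 16/24]
  6 → locker 5  [load 22/24]
5 storage lockers opened.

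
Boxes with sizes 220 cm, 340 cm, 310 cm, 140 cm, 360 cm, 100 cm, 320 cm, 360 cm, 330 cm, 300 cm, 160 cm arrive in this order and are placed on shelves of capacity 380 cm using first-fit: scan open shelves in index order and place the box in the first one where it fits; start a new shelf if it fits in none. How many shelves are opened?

  220 → shelf 1 (new)  [load 220/380]
  340 → shelf 2 (new)  [load 340/380]
  310 → shelf 3 (new)  [load 310/380]
  140 → shelf 1  [load 360/380]
  360 → shelf 4 (new)  [load 360/380]
  100 → shelf 5 (new)  [load 100/380]
  320 → shelf 6 (new)  [load 320/380]
  360 → shelf 7 (new)  [load 360/380]
  330 → shelf 8 (new)  [load 330/380]
  300 → shelf 9 (new)  [load 300/380]
  160 → shelf 5  [load 260/380]
9 shelves opened.

9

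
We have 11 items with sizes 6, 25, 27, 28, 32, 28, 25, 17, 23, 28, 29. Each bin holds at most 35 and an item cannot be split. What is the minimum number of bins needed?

Total = 32 + 29 + 28 + 28 + 28 + 27 + 25 + 25 + 23 + 17 + 6 = 268.
Lower bound: ⌈268/35⌉ = 8 bins.
Also, 9 items each exceed 35/2, and no two of those can share a bin, so at least 9 bins are needed.
A packing using 10 bins:
  bin 1: 32 = 32
  bin 2: 29 + 6 = 35
  bin 3: 28 = 28
  bin 4: 28 = 28
  bin 5: 28 = 28
  bin 6: 27 = 27
  bin 7: 25 = 25
  bin 8: 25 = 25
  bin 9: 23 = 23
  bin 10: 17 = 17
No arrangement into 9 bins stays within capacity, so 10 is optimal.

10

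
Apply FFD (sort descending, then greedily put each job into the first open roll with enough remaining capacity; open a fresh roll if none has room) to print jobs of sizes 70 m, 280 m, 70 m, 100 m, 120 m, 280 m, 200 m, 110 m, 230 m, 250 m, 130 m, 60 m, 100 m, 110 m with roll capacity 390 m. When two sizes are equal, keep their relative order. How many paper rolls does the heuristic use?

6

Sorted descending: 280, 280, 250, 230, 200, 130, 120, 110, 110, 100, 100, 70, 70, 60.
  280 → roll 1 (new)  [load 280/390]
  280 → roll 2 (new)  [load 280/390]
  250 → roll 3 (new)  [load 250/390]
  230 → roll 4 (new)  [load 230/390]
  200 → roll 5 (new)  [load 200/390]
  130 → roll 3  [load 380/390]
  120 → roll 4  [load 350/390]
  110 → roll 1  [load 390/390]
  110 → roll 2  [load 390/390]
  100 → roll 5  [load 300/390]
  100 → roll 6 (new)  [load 100/390]
  70 → roll 5  [load 370/390]
  70 → roll 6  [load 170/390]
  60 → roll 6  [load 230/390]
6 paper rolls opened.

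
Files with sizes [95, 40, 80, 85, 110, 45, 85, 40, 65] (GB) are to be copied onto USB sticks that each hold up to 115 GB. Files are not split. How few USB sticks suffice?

Total = 110 + 95 + 85 + 85 + 80 + 65 + 45 + 40 + 40 = 645 GB.
Lower bound: ⌈645/115⌉ = 6 USB sticks.
A packing using 7 USB sticks:
  USB stick 1: 110 = 110
  USB stick 2: 95 = 95
  USB stick 3: 85 = 85
  USB stick 4: 85 = 85
  USB stick 5: 80 = 80
  USB stick 6: 65 + 45 = 110
  USB stick 7: 40 + 40 = 80
No arrangement into 6 USB sticks stays within capacity, so 7 is optimal.

7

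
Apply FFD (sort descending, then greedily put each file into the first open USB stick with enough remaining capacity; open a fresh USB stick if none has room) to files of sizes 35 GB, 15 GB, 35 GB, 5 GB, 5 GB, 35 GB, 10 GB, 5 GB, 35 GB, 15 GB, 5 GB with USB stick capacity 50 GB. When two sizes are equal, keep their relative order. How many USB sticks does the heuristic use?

Sorted descending: 35, 35, 35, 35, 15, 15, 10, 5, 5, 5, 5.
  35 → USB stick 1 (new)  [load 35/50]
  35 → USB stick 2 (new)  [load 35/50]
  35 → USB stick 3 (new)  [load 35/50]
  35 → USB stick 4 (new)  [load 35/50]
  15 → USB stick 1  [load 50/50]
  15 → USB stick 2  [load 50/50]
  10 → USB stick 3  [load 45/50]
  5 → USB stick 3  [load 50/50]
  5 → USB stick 4  [load 40/50]
  5 → USB stick 4  [load 45/50]
  5 → USB stick 4  [load 50/50]
4 USB sticks opened.

4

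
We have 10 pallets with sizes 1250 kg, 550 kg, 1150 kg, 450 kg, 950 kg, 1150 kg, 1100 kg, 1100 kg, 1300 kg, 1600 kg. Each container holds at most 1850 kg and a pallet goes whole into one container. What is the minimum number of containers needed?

Total = 1600 + 1300 + 1250 + 1150 + 1150 + 1100 + 1100 + 950 + 550 + 450 = 10600 kg.
Lower bound: ⌈10600/1850⌉ = 6 containers.
Also, 8 pallets each exceed 925 kg, and no two of those can share a container, so at least 8 containers are needed.
A packing using 8 containers:
  container 1: 1600 = 1600
  container 2: 1300 + 550 = 1850
  container 3: 1250 + 450 = 1700
  container 4: 1150 = 1150
  container 5: 1150 = 1150
  container 6: 1100 = 1100
  container 7: 1100 = 1100
  container 8: 950 = 950
This matches the lower bound, so 8 is optimal.

8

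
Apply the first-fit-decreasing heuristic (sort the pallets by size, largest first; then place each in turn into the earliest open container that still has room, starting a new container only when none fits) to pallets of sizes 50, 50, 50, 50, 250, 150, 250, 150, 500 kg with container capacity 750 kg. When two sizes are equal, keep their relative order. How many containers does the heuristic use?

2

Sorted descending: 500, 250, 250, 150, 150, 50, 50, 50, 50.
  500 → container 1 (new)  [load 500/750]
  250 → container 1  [load 750/750]
  250 → container 2 (new)  [load 250/750]
  150 → container 2  [load 400/750]
  150 → container 2  [load 550/750]
  50 → container 2  [load 600/750]
  50 → container 2  [load 650/750]
  50 → container 2  [load 700/750]
  50 → container 2  [load 750/750]
2 containers opened.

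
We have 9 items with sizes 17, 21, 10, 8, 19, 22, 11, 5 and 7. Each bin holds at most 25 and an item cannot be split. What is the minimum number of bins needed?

Total = 22 + 21 + 19 + 17 + 11 + 10 + 8 + 7 + 5 = 120.
Lower bound: ⌈120/25⌉ = 5 bins.
A packing using 6 bins:
  bin 1: 22 = 22
  bin 2: 21 = 21
  bin 3: 19 + 5 = 24
  bin 4: 17 + 8 = 25
  bin 5: 11 + 10 = 21
  bin 6: 7 = 7
No arrangement into 5 bins stays within capacity, so 6 is optimal.

6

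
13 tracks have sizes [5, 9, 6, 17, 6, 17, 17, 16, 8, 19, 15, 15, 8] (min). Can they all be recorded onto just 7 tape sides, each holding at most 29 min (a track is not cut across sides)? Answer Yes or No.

A valid assignment using 7 tape sides:
  side 1: 19 + 9 = 28
  side 2: 17 + 8 = 25
  side 3: 17 + 8 = 25
  side 4: 17 + 6 + 6 = 29
  side 5: 16 + 5 = 21
  side 6: 15 = 15
  side 7: 15 = 15
Every load is within 29 min, so 7 tape sides suffice.

Yes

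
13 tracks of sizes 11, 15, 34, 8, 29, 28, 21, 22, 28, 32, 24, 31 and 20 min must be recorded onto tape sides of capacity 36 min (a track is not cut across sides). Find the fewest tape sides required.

Total = 34 + 32 + 31 + 29 + 28 + 28 + 24 + 22 + 21 + 20 + 15 + 11 + 8 = 303 min.
Lower bound: ⌈303/36⌉ = 9 tape sides.
Also, 10 tracks each exceed 18 min, and no two of those can share a side, so at least 10 tape sides are needed.
A packing using 10 tape sides:
  side 1: 34 = 34
  side 2: 32 = 32
  side 3: 31 = 31
  side 4: 29 = 29
  side 5: 28 + 8 = 36
  side 6: 28 = 28
  side 7: 24 + 11 = 35
  side 8: 22 = 22
  side 9: 21 + 15 = 36
  side 10: 20 = 20
This matches the lower bound, so 10 is optimal.

10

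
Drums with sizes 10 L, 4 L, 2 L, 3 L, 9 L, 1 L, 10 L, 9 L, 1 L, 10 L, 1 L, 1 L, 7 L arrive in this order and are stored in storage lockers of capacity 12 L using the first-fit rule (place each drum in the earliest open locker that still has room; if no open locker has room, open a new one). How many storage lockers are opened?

7

  10 → locker 1 (new)  [load 10/12]
  4 → locker 2 (new)  [load 4/12]
  2 → locker 1  [load 12/12]
  3 → locker 2  [load 7/12]
  9 → locker 3 (new)  [load 9/12]
  1 → locker 2  [load 8/12]
  10 → locker 4 (new)  [load 10/12]
  9 → locker 5 (new)  [load 9/12]
  1 → locker 2  [load 9/12]
  10 → locker 6 (new)  [load 10/12]
  1 → locker 2  [load 10/12]
  1 → locker 2  [load 11/12]
  7 → locker 7 (new)  [load 7/12]
7 storage lockers opened.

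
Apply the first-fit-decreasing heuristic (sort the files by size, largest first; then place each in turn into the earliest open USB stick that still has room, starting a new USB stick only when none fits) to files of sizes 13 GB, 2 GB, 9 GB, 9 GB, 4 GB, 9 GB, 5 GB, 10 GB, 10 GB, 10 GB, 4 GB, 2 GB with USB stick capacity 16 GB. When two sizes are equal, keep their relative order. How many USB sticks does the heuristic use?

Sorted descending: 13, 10, 10, 10, 9, 9, 9, 5, 4, 4, 2, 2.
  13 → USB stick 1 (new)  [load 13/16]
  10 → USB stick 2 (new)  [load 10/16]
  10 → USB stick 3 (new)  [load 10/16]
  10 → USB stick 4 (new)  [load 10/16]
  9 → USB stick 5 (new)  [load 9/16]
  9 → USB stick 6 (new)  [load 9/16]
  9 → USB stick 7 (new)  [load 9/16]
  5 → USB stick 2  [load 15/16]
  4 → USB stick 3  [load 14/16]
  4 → USB stick 4  [load 14/16]
  2 → USB stick 1  [load 15/16]
  2 → USB stick 3  [load 16/16]
7 USB sticks opened.

7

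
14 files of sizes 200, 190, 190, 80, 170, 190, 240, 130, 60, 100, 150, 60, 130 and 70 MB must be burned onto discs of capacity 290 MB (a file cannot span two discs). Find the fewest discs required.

8

Total = 240 + 200 + 190 + 190 + 190 + 170 + 150 + 130 + 130 + 100 + 80 + 70 + 60 + 60 = 1960 MB.
Lower bound: ⌈1960/290⌉ = 7 discs.
A packing using 8 discs:
  disc 1: 240 = 240
  disc 2: 200 + 80 = 280
  disc 3: 190 + 100 = 290
  disc 4: 190 + 70 = 260
  disc 5: 190 + 60 = 250
  disc 6: 170 + 60 = 230
  disc 7: 150 + 130 = 280
  disc 8: 130 = 130
No arrangement into 7 discs stays within capacity, so 8 is optimal.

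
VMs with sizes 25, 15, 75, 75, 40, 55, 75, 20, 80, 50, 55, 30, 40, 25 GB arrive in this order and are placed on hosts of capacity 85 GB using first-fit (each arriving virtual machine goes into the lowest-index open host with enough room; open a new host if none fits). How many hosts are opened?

  25 → host 1 (new)  [load 25/85]
  15 → host 1  [load 40/85]
  75 → host 2 (new)  [load 75/85]
  75 → host 3 (new)  [load 75/85]
  40 → host 1  [load 80/85]
  55 → host 4 (new)  [load 55/85]
  75 → host 5 (new)  [load 75/85]
  20 → host 4  [load 75/85]
  80 → host 6 (new)  [load 80/85]
  50 → host 7 (new)  [load 50/85]
  55 → host 8 (new)  [load 55/85]
  30 → host 7  [load 80/85]
  40 → host 9 (new)  [load 40/85]
  25 → host 8  [load 80/85]
9 hosts opened.

9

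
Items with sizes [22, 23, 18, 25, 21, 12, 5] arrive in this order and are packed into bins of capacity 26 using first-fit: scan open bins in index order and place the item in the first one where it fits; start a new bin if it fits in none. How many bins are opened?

  22 → bin 1 (new)  [load 22/26]
  23 → bin 2 (new)  [load 23/26]
  18 → bin 3 (new)  [load 18/26]
  25 → bin 4 (new)  [load 25/26]
  21 → bin 5 (new)  [load 21/26]
  12 → bin 6 (new)  [load 12/26]
  5 → bin 3  [load 23/26]
6 bins opened.

6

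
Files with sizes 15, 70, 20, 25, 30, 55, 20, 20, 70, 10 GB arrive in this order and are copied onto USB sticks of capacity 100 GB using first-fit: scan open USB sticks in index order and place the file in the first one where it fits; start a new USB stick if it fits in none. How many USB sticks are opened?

  15 → USB stick 1 (new)  [load 15/100]
  70 → USB stick 1  [load 85/100]
  20 → USB stick 2 (new)  [load 20/100]
  25 → USB stick 2  [load 45/100]
  30 → USB stick 2  [load 75/100]
  55 → USB stick 3 (new)  [load 55/100]
  20 → USB stick 2  [load 95/100]
  20 → USB stick 3  [load 75/100]
  70 → USB stick 4 (new)  [load 70/100]
  10 → USB stick 1  [load 95/100]
4 USB sticks opened.

4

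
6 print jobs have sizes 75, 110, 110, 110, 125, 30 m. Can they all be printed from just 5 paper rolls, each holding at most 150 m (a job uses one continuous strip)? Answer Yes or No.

Yes

A valid assignment using 5 paper rolls:
  roll 1: 125 = 125
  roll 2: 110 + 30 = 140
  roll 3: 110 = 110
  roll 4: 110 = 110
  roll 5: 75 = 75
Every load is within 150 m, so 5 paper rolls suffice.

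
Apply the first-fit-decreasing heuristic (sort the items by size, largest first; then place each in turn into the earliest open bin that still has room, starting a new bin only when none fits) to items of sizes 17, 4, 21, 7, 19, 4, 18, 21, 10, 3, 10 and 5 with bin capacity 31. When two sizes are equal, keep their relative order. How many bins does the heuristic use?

5

Sorted descending: 21, 21, 19, 18, 17, 10, 10, 7, 5, 4, 4, 3.
  21 → bin 1 (new)  [load 21/31]
  21 → bin 2 (new)  [load 21/31]
  19 → bin 3 (new)  [load 19/31]
  18 → bin 4 (new)  [load 18/31]
  17 → bin 5 (new)  [load 17/31]
  10 → bin 1  [load 31/31]
  10 → bin 2  [load 31/31]
  7 → bin 3  [load 26/31]
  5 → bin 3  [load 31/31]
  4 → bin 4  [load 22/31]
  4 → bin 4  [load 26/31]
  3 → bin 4  [load 29/31]
5 bins opened.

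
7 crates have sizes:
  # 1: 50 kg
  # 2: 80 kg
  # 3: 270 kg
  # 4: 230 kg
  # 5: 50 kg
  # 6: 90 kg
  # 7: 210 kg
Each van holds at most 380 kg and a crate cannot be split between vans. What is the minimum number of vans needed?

Total = 270 + 230 + 210 + 90 + 80 + 50 + 50 = 980 kg.
Lower bound: ⌈980/380⌉ = 3 vans.
A packing using 3 vans:
  van 1: 270 + 90 = 360
  van 2: 230 + 80 + 50 = 360
  van 3: 210 + 50 = 260
This matches the lower bound, so 3 is optimal.

3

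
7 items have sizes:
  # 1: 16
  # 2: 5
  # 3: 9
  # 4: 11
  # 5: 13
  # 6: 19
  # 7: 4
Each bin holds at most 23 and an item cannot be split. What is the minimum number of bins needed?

4

Total = 19 + 16 + 13 + 11 + 9 + 5 + 4 = 77.
Lower bound: ⌈77/23⌉ = 4 bins.
A packing using 4 bins:
  bin 1: 19 + 4 = 23
  bin 2: 16 + 5 = 21
  bin 3: 13 + 9 = 22
  bin 4: 11 = 11
This matches the lower bound, so 4 is optimal.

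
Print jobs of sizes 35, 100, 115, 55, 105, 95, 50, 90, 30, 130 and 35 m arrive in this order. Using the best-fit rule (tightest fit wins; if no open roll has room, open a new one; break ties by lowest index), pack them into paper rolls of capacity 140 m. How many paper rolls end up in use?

7

  35 → roll 1 (new)  [load 35/140]
  100 → roll 1  [load 135/140]
  115 → roll 2 (new)  [load 115/140]
  55 → roll 3 (new)  [load 55/140]
  105 → roll 4 (new)  [load 105/140]
  95 → roll 5 (new)  [load 95/140]
  50 → roll 3  [load 105/140]
  90 → roll 6 (new)  [load 90/140]
  30 → roll 3  [load 135/140]
  130 → roll 7 (new)  [load 130/140]
  35 → roll 4  [load 140/140]
7 paper rolls opened.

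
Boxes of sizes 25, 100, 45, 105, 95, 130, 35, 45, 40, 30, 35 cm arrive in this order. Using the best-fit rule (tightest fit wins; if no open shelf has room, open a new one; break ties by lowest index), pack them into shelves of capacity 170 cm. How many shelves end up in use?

5

  25 → shelf 1 (new)  [load 25/170]
  100 → shelf 1  [load 125/170]
  45 → shelf 1  [load 170/170]
  105 → shelf 2 (new)  [load 105/170]
  95 → shelf 3 (new)  [load 95/170]
  130 → shelf 4 (new)  [load 130/170]
  35 → shelf 4  [load 165/170]
  45 → shelf 2  [load 150/170]
  40 → shelf 3  [load 135/170]
  30 → shelf 3  [load 165/170]
  35 → shelf 5 (new)  [load 35/170]
5 shelves opened.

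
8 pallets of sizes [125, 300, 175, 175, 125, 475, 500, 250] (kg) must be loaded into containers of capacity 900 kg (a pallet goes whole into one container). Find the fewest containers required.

Total = 500 + 475 + 300 + 250 + 175 + 175 + 125 + 125 = 2125 kg.
Lower bound: ⌈2125/900⌉ = 3 containers.
A packing using 3 containers:
  container 1: 500 + 300 = 800
  container 2: 475 + 250 + 175 = 900
  container 3: 175 + 125 + 125 = 425
This matches the lower bound, so 3 is optimal.

3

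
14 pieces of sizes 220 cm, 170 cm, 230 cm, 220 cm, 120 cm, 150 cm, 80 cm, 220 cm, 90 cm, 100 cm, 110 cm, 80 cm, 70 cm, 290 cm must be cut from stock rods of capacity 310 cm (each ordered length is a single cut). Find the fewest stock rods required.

Total = 290 + 230 + 220 + 220 + 220 + 170 + 150 + 120 + 110 + 100 + 90 + 80 + 80 + 70 = 2150 cm.
Lower bound: ⌈2150/310⌉ = 7 stock rods.
A packing using 8 stock rods:
  stock rod 1: 290 = 290
  stock rod 2: 230 + 80 = 310
  stock rod 3: 220 + 90 = 310
  stock rod 4: 220 + 80 = 300
  stock rod 5: 220 + 70 = 290
  stock rod 6: 170 + 120 = 290
  stock rod 7: 150 + 110 = 260
  stock rod 8: 100 = 100
No arrangement into 7 stock rods stays within capacity, so 8 is optimal.

8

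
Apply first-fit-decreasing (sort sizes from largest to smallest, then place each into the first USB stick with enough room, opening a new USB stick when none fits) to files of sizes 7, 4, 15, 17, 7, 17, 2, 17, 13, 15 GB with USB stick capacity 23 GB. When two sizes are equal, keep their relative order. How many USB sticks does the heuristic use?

Sorted descending: 17, 17, 17, 15, 15, 13, 7, 7, 4, 2.
  17 → USB stick 1 (new)  [load 17/23]
  17 → USB stick 2 (new)  [load 17/23]
  17 → USB stick 3 (new)  [load 17/23]
  15 → USB stick 4 (new)  [load 15/23]
  15 → USB stick 5 (new)  [load 15/23]
  13 → USB stick 6 (new)  [load 13/23]
  7 → USB stick 4  [load 22/23]
  7 → USB stick 5  [load 22/23]
  4 → USB stick 1  [load 21/23]
  2 → USB stick 1  [load 23/23]
6 USB sticks opened.

6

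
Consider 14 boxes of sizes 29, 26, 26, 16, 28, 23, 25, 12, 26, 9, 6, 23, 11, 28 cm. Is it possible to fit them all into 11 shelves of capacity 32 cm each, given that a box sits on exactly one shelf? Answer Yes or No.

Yes

A valid assignment using 11 shelves:
  shelf 1: 29 = 29
  shelf 2: 28 = 28
  shelf 3: 28 = 28
  shelf 4: 26 + 6 = 32
  shelf 5: 26 = 26
  shelf 6: 26 = 26
  shelf 7: 25 = 25
  shelf 8: 23 + 9 = 32
  shelf 9: 23 = 23
  shelf 10: 16 + 12 = 28
  shelf 11: 11 = 11
Every load is within 32 cm, so 11 shelves suffice.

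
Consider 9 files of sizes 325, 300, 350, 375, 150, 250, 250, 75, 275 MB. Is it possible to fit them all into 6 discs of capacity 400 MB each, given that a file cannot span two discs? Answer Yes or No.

No

Total = 2350 MB; ⌈2350/400⌉ = 6.
7 files each exceed half the capacity and cannot share a disc, forcing at least 7 discs.
At least 7 discs are required, but only 6 are allowed.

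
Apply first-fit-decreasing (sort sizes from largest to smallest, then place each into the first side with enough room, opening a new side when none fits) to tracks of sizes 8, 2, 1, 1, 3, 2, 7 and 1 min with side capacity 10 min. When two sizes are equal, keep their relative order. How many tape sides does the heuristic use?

Sorted descending: 8, 7, 3, 2, 2, 1, 1, 1.
  8 → side 1 (new)  [load 8/10]
  7 → side 2 (new)  [load 7/10]
  3 → side 2  [load 10/10]
  2 → side 1  [load 10/10]
  2 → side 3 (new)  [load 2/10]
  1 → side 3  [load 3/10]
  1 → side 3  [load 4/10]
  1 → side 3  [load 5/10]
3 tape sides opened.

3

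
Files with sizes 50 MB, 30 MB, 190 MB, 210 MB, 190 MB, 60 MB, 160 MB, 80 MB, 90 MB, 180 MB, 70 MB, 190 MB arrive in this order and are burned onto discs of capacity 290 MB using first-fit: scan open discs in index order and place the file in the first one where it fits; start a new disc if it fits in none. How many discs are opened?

  50 → disc 1 (new)  [load 50/290]
  30 → disc 1  [load 80/290]
  190 → disc 1  [load 270/290]
  210 → disc 2 (new)  [load 210/290]
  190 → disc 3 (new)  [load 190/290]
  60 → disc 2  [load 270/290]
  160 → disc 4 (new)  [load 160/290]
  80 → disc 3  [load 270/290]
  90 → disc 4  [load 250/290]
  180 → disc 5 (new)  [load 180/290]
  70 → disc 5  [load 250/290]
  190 → disc 6 (new)  [load 190/290]
6 discs opened.

6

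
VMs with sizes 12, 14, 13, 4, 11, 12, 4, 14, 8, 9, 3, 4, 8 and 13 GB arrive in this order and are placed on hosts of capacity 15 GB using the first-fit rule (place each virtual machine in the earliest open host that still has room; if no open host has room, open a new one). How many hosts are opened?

  12 → host 1 (new)  [load 12/15]
  14 → host 2 (new)  [load 14/15]
  13 → host 3 (new)  [load 13/15]
  4 → host 4 (new)  [load 4/15]
  11 → host 4  [load 15/15]
  12 → host 5 (new)  [load 12/15]
  4 → host 6 (new)  [load 4/15]
  14 → host 7 (new)  [load 14/15]
  8 → host 6  [load 12/15]
  9 → host 8 (new)  [load 9/15]
  3 → host 1  [load 15/15]
  4 → host 8  [load 13/15]
  8 → host 9 (new)  [load 8/15]
  13 → host 10 (new)  [load 13/15]
10 hosts opened.

10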